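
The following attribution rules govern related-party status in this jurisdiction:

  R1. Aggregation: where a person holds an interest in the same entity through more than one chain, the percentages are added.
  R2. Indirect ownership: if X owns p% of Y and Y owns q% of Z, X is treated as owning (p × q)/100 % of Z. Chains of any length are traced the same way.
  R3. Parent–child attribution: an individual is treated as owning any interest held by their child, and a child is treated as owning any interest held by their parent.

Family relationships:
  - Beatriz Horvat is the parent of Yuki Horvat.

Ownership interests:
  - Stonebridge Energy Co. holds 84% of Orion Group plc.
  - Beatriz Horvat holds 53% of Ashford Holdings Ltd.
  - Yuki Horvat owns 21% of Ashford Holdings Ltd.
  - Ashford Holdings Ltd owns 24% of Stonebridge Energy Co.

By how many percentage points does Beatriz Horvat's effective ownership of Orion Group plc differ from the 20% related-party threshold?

5.0816

By parent–child attribution (R3), Beatriz Horvat is treated as also owning Yuki Horvat's interest in Ashford Holdings Ltd, giving 53% + 21% = 74%.
Chain via Ashford Holdings Ltd → Stonebridge Energy Co. (R2): 74% × 24% × 84% = 14.9184% of Orion Group plc.
14.9184% falls short of the 20% threshold by 5.0816 percentage points.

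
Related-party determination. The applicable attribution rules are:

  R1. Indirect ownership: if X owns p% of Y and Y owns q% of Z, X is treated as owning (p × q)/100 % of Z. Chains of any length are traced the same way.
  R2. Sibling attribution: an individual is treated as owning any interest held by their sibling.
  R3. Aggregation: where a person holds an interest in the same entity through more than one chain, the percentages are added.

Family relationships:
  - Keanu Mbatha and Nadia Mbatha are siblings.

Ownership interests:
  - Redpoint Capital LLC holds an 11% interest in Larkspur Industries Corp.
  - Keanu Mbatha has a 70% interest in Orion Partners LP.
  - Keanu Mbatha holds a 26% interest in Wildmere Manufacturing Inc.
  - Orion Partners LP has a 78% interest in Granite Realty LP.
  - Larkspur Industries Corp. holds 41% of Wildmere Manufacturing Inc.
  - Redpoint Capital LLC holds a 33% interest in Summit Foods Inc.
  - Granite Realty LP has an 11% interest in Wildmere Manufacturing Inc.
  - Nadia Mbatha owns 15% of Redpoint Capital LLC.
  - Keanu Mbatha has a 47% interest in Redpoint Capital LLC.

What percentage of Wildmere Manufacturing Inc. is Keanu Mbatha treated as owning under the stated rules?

By sibling attribution (R2), Keanu Mbatha is treated as also owning Nadia Mbatha's interest in Redpoint Capital LLC, giving 47% + 15% = 62%.
Chain via Orion Partners LP → Granite Realty LP (R1): 70% × 78% × 11% = 6.006% of Wildmere Manufacturing Inc.
Chain via Redpoint Capital LLC → Larkspur Industries Corp. (R1): 62% × 11% × 41% = 2.7962% of Wildmere Manufacturing Inc.
Direct interest in Wildmere Manufacturing Inc: 26%.
Aggregating (R3): 6.006% + 2.7962% + 26% = 34.8022%.

34.8022%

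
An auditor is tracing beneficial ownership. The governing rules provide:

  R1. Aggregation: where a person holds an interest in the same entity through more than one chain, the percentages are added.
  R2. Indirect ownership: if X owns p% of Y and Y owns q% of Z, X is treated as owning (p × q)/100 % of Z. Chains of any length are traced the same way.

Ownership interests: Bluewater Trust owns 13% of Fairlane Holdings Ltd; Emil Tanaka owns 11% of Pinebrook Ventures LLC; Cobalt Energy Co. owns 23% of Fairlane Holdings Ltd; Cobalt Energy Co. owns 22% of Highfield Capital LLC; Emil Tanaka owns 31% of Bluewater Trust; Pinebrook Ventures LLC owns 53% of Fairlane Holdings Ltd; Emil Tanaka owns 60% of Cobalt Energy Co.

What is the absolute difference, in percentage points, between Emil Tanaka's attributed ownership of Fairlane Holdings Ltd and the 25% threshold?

Chain via Pinebrook Ventures LLC (R2): 11% × 53% = 5.83% of Fairlane Holdings Ltd.
Chain via Bluewater Trust (R2): 31% × 13% = 4.03% of Fairlane Holdings Ltd.
Chain via Cobalt Energy Co. (R2): 60% × 23% = 13.8% of Fairlane Holdings Ltd.
Aggregating (R1): 5.83% + 4.03% + 13.8% = 23.66%.
23.66% falls short of the 25% threshold by 1.34 percentage points.

1.34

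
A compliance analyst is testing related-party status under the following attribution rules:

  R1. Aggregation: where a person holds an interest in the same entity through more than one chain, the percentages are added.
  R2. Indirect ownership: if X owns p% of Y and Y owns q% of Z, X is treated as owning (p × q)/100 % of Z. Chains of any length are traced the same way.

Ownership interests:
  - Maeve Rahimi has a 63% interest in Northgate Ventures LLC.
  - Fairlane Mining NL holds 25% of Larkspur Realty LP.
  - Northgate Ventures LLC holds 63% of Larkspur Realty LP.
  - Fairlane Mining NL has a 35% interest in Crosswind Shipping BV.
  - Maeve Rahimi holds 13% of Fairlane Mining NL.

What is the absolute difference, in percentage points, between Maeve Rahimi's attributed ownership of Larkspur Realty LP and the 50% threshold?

Chain via Northgate Ventures LLC (R2): 63% × 63% = 39.69% of Larkspur Realty LP.
Chain via Fairlane Mining NL (R2): 13% × 25% = 3.25% of Larkspur Realty LP.
Aggregating (R1): 39.69% + 3.25% = 42.94%.
42.94% falls short of the 50% threshold by 7.06 percentage points.

7.06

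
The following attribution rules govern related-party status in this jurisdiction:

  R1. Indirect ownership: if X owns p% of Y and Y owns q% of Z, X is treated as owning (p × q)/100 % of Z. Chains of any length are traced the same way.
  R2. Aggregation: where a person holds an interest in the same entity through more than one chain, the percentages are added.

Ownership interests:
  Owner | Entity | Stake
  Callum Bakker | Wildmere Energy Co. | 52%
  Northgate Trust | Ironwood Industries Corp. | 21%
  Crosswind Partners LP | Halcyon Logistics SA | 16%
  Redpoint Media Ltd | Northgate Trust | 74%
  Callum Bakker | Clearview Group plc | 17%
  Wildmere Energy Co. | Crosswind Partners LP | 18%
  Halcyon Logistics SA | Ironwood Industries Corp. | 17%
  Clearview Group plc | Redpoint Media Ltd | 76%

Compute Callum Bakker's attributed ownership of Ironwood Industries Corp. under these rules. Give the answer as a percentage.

Chain via Clearview Group plc → Redpoint Media Ltd → Northgate Trust (R1): 17% × 76% × 74% × 21% = 2.007768% of Ironwood Industries Corp.
Chain via Wildmere Energy Co. → Crosswind Partners LP → Halcyon Logistics SA (R1): 52% × 18% × 16% × 17% = 0.254592% of Ironwood Industries Corp.
Aggregating (R2): 2.007768% + 0.254592% = 2.26236%.

2.26236%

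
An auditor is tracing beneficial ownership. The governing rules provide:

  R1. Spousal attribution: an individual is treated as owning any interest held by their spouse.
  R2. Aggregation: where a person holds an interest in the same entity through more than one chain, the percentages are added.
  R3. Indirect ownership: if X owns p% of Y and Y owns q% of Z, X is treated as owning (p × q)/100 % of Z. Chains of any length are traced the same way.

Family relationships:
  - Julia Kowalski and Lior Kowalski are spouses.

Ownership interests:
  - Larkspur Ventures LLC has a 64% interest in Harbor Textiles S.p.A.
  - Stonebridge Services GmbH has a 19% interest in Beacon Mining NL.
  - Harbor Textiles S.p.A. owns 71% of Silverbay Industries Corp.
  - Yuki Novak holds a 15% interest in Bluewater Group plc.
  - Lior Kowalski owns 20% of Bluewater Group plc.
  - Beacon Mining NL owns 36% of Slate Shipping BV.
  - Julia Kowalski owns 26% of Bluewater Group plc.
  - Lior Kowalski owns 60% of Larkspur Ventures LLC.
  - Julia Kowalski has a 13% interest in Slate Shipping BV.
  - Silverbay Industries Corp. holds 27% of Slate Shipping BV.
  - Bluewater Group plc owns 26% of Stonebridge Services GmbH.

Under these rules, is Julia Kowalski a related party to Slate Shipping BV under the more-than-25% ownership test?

By spousal attribution (R1), Julia Kowalski is treated as also owning Lior Kowalski's interest in Bluewater Group plc, giving 26% + 20% = 46%.
By spousal attribution (R1), Julia Kowalski is treated as owning Lior Kowalski's 60% interest in Larkspur Ventures LLC.
Chain via Bluewater Group plc → Stonebridge Services GmbH → Beacon Mining NL (R3): 46% × 26% × 19% × 36% = 0.818064% of Slate Shipping BV.
Direct interest in Slate Shipping BV: 13%.
Chain via Larkspur Ventures LLC → Harbor Textiles S.p.A. → Silverbay Industries Corp. (R3): 60% × 64% × 71% × 27% = 7.36128% of Slate Shipping BV.
Aggregating (R2): 0.818064% + 13% + 7.36128% = 21.179344%.
21.179344% does not exceed the 25% threshold, so Julia is not a related party to Slate Shipping BV.

No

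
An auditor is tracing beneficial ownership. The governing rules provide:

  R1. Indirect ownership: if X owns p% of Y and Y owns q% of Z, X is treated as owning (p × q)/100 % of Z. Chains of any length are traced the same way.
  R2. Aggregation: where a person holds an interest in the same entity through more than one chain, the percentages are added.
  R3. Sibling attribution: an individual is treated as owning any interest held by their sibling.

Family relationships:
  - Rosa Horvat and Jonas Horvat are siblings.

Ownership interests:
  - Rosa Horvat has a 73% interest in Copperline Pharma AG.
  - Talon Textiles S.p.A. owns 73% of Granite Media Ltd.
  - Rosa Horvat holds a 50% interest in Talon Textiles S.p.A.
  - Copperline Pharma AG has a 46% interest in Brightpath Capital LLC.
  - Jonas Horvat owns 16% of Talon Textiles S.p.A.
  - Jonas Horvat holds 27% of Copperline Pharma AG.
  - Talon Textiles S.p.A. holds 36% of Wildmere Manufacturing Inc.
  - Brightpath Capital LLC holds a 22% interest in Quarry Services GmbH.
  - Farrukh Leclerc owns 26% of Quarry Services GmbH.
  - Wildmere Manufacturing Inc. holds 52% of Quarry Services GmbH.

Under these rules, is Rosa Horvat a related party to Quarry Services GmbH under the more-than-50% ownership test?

No

By sibling attribution (R3), Rosa Horvat is treated as also owning Jonas Horvat's interest in Talon Textiles S.p.A, giving 50% + 16% = 66%.
By sibling attribution (R3), Rosa Horvat is treated as also owning Jonas Horvat's interest in Copperline Pharma AG, giving 73% + 27% = 100%.
Chain via Talon Textiles S.p.A. → Wildmere Manufacturing Inc. (R1): 66% × 36% × 52% = 12.3552% of Quarry Services GmbH.
Chain via Copperline Pharma AG → Brightpath Capital LLC (R1): 100% × 46% × 22% = 10.12% of Quarry Services GmbH.
Aggregating (R2): 12.3552% + 10.12% = 22.4752%.
22.4752% does not exceed the 50% threshold, so Rosa is not a related party to Quarry Services GmbH.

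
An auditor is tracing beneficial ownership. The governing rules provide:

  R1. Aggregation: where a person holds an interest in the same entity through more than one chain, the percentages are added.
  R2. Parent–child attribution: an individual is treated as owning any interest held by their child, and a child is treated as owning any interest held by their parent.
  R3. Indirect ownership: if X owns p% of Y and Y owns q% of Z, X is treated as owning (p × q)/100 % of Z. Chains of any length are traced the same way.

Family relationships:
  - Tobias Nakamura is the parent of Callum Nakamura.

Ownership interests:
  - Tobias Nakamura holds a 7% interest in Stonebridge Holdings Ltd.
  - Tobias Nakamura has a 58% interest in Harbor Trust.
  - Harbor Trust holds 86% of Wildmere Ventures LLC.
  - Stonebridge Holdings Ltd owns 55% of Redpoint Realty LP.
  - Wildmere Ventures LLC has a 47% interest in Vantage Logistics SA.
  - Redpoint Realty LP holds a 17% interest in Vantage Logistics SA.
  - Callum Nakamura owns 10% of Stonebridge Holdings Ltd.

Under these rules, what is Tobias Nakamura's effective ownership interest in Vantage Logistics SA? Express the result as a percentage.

25.0331%

By parent–child attribution (R2), Tobias Nakamura is treated as also owning Callum Nakamura's interest in Stonebridge Holdings Ltd, giving 7% + 10% = 17%.
Chain via Harbor Trust → Wildmere Ventures LLC (R3): 58% × 86% × 47% = 23.4436% of Vantage Logistics SA.
Chain via Stonebridge Holdings Ltd → Redpoint Realty LP (R3): 17% × 55% × 17% = 1.5895% of Vantage Logistics SA.
Aggregating (R1): 23.4436% + 1.5895% = 25.0331%.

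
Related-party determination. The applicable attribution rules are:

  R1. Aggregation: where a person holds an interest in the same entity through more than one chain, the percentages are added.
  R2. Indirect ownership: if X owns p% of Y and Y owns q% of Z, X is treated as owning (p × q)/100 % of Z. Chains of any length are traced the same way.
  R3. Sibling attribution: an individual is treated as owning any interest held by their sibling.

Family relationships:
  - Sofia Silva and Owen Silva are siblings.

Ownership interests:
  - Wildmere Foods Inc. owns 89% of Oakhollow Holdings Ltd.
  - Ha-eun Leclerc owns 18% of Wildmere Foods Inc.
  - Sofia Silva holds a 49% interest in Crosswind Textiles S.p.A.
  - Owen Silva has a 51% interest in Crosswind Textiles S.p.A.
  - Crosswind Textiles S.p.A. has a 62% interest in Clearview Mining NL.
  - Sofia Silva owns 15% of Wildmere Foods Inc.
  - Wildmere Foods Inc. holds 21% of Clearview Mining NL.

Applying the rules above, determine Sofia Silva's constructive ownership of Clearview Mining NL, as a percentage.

65.15%

By sibling attribution (R3), Sofia Silva is treated as also owning Owen Silva's interest in Crosswind Textiles S.p.A, giving 49% + 51% = 100%.
Chain via Crosswind Textiles S.p.A. (R2): 100% × 62% = 62% of Clearview Mining NL.
Chain via Wildmere Foods Inc. (R2): 15% × 21% = 3.15% of Clearview Mining NL.
Aggregating (R1): 62% + 3.15% = 65.15%.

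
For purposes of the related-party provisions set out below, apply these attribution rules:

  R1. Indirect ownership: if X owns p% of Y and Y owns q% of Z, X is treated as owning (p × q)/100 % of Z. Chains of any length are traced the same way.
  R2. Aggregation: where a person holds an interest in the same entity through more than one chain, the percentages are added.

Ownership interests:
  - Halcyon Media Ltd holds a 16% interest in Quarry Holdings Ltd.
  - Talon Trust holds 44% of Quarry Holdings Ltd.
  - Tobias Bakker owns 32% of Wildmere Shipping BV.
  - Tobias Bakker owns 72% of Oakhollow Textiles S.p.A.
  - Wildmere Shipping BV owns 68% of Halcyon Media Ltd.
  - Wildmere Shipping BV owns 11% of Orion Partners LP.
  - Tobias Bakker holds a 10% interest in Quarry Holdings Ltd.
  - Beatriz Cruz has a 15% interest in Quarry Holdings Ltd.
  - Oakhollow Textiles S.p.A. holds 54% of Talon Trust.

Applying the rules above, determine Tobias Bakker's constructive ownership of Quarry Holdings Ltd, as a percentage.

Chain via Oakhollow Textiles S.p.A. → Talon Trust (R1): 72% × 54% × 44% = 17.1072% of Quarry Holdings Ltd.
Chain via Wildmere Shipping BV → Halcyon Media Ltd (R1): 32% × 68% × 16% = 3.4816% of Quarry Holdings Ltd.
Direct interest in Quarry Holdings Ltd: 10%.
Aggregating (R2): 17.1072% + 3.4816% + 10% = 30.5888%.

30.5888%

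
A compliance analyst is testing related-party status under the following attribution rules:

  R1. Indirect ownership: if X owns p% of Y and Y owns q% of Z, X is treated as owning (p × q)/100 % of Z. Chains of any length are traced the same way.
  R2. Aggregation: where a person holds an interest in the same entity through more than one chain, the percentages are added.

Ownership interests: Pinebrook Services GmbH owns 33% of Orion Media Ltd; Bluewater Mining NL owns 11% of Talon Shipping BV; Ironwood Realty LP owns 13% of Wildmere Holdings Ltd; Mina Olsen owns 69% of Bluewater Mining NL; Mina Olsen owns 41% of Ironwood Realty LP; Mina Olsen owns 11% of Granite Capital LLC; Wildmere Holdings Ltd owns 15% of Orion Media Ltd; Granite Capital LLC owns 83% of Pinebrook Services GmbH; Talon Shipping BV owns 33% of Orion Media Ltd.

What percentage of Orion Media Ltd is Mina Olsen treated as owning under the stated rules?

6.3171%

Chain via Bluewater Mining NL → Talon Shipping BV (R1): 69% × 11% × 33% = 2.5047% of Orion Media Ltd.
Chain via Granite Capital LLC → Pinebrook Services GmbH (R1): 11% × 83% × 33% = 3.0129% of Orion Media Ltd.
Chain via Ironwood Realty LP → Wildmere Holdings Ltd (R1): 41% × 13% × 15% = 0.7995% of Orion Media Ltd.
Aggregating (R2): 2.5047% + 3.0129% + 0.7995% = 6.3171%.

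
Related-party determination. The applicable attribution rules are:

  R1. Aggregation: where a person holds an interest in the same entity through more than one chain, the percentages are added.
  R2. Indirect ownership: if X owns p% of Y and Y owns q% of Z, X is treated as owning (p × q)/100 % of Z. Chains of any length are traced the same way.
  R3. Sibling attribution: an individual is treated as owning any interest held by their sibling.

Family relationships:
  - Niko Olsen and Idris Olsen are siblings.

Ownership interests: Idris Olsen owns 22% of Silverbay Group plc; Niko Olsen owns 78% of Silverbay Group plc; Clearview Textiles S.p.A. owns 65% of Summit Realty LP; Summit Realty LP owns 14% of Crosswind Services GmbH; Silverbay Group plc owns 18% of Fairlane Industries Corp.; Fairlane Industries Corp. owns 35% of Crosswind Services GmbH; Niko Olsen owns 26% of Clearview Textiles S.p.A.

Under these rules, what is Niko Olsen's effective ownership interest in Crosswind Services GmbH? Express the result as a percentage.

8.666%

By sibling attribution (R3), Niko Olsen is treated as also owning Idris Olsen's interest in Silverbay Group plc, giving 78% + 22% = 100%.
Chain via Clearview Textiles S.p.A. → Summit Realty LP (R2): 26% × 65% × 14% = 2.366% of Crosswind Services GmbH.
Chain via Silverbay Group plc → Fairlane Industries Corp. (R2): 100% × 18% × 35% = 6.3% of Crosswind Services GmbH.
Aggregating (R1): 2.366% + 6.3% = 8.666%.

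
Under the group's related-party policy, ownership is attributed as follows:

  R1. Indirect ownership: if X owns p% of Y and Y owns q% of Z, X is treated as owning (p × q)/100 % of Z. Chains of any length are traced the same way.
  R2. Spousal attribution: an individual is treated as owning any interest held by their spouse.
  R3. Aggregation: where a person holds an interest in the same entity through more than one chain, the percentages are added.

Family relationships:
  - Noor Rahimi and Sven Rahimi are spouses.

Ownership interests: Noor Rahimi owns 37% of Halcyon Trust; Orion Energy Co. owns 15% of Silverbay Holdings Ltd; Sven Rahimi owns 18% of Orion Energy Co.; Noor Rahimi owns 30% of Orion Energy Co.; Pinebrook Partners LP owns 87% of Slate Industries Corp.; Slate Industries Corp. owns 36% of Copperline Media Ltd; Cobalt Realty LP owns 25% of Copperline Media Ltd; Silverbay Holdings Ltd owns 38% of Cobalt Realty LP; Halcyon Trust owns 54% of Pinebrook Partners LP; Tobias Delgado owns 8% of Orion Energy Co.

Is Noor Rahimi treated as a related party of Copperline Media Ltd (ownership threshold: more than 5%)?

By spousal attribution (R2), Noor Rahimi is treated as also owning Sven Rahimi's interest in Orion Energy Co, giving 30% + 18% = 48%.
Chain via Halcyon Trust → Pinebrook Partners LP → Slate Industries Corp. (R1): 37% × 54% × 87% × 36% = 6.257736% of Copperline Media Ltd.
Chain via Orion Energy Co. → Silverbay Holdings Ltd → Cobalt Realty LP (R1): 48% × 15% × 38% × 25% = 0.684% of Copperline Media Ltd.
Aggregating (R3): 6.257736% + 0.684% = 6.941736%.
6.941736% exceeds the 5% threshold, so Noor is a related party to Copperline Media Ltd.

Yes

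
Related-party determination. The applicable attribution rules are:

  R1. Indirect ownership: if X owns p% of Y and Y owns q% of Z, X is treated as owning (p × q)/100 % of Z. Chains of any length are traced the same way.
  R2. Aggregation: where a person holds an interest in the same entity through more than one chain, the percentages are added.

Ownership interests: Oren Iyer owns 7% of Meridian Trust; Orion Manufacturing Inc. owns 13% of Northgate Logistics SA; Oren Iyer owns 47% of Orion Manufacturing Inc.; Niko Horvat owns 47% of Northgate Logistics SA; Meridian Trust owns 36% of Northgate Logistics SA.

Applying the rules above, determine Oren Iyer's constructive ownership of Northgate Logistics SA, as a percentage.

8.63%

Chain via Meridian Trust (R1): 7% × 36% = 2.52% of Northgate Logistics SA.
Chain via Orion Manufacturing Inc. (R1): 47% × 13% = 6.11% of Northgate Logistics SA.
Aggregating (R2): 2.52% + 6.11% = 8.63%.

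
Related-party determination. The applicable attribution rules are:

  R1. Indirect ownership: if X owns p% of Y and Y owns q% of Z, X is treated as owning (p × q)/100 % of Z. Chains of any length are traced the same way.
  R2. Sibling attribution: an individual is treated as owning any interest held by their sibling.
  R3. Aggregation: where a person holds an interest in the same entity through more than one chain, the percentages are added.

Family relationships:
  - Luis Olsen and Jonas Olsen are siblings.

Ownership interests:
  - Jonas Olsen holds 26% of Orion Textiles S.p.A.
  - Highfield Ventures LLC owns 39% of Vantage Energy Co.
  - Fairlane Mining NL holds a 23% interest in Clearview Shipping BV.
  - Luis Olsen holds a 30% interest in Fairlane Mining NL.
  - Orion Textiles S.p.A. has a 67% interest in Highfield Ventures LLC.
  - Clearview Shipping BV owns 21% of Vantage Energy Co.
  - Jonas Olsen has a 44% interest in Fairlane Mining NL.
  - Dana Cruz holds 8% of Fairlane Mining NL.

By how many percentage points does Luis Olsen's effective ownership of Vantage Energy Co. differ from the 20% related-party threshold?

9.632

By sibling attribution (R2), Luis Olsen is treated as also owning Jonas Olsen's interest in Fairlane Mining NL, giving 30% + 44% = 74%.
By sibling attribution (R2), Luis Olsen is treated as owning Jonas Olsen's 26% interest in Orion Textiles S.p.A.
Chain via Fairlane Mining NL → Clearview Shipping BV (R1): 74% × 23% × 21% = 3.5742% of Vantage Energy Co.
Chain via Orion Textiles S.p.A. → Highfield Ventures LLC (R1): 26% × 67% × 39% = 6.7938% of Vantage Energy Co.
Aggregating (R3): 3.5742% + 6.7938% = 10.368%.
10.368% falls short of the 20% threshold by 9.632 percentage points.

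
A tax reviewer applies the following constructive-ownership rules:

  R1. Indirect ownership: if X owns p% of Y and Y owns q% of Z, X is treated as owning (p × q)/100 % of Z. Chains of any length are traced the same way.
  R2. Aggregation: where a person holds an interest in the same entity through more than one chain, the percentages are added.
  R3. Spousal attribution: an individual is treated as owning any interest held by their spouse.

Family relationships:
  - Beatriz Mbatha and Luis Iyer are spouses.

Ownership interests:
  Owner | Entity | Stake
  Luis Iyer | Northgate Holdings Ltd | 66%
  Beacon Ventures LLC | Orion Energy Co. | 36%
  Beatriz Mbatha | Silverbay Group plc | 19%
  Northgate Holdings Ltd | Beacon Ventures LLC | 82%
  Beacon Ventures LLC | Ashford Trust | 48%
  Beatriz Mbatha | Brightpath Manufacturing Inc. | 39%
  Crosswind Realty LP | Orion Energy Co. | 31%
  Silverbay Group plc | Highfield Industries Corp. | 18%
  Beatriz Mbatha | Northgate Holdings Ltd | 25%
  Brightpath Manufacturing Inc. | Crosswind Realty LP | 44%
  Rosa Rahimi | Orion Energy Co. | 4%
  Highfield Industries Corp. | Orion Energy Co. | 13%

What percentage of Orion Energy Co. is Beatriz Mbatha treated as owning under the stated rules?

By spousal attribution (R3), Beatriz Mbatha is treated as also owning Luis Iyer's interest in Northgate Holdings Ltd, giving 25% + 66% = 91%.
Chain via Brightpath Manufacturing Inc. → Crosswind Realty LP (R1): 39% × 44% × 31% = 5.3196% of Orion Energy Co.
Chain via Northgate Holdings Ltd → Beacon Ventures LLC (R1): 91% × 82% × 36% = 26.8632% of Orion Energy Co.
Chain via Silverbay Group plc → Highfield Industries Corp. (R1): 19% × 18% × 13% = 0.4446% of Orion Energy Co.
Aggregating (R2): 5.3196% + 26.8632% + 0.4446% = 32.6274%.

32.6274%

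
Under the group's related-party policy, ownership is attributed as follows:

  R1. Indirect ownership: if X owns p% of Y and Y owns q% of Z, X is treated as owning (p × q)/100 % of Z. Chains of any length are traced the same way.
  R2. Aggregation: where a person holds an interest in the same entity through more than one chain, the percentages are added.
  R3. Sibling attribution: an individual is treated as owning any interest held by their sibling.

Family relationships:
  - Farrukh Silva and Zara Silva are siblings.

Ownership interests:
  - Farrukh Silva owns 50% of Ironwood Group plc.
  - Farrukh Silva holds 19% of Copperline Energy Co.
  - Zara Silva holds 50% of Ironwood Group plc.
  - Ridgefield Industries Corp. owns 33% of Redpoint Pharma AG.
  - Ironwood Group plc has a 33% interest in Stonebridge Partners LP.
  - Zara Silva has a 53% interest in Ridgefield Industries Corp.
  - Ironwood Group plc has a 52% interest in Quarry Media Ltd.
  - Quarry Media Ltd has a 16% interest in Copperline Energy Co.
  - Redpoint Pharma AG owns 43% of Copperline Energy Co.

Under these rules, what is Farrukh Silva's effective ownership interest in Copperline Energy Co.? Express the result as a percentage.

34.8407%

By sibling attribution (R3), Farrukh Silva is treated as also owning Zara Silva's interest in Ironwood Group plc, giving 50% + 50% = 100%.
By sibling attribution (R3), Farrukh Silva is treated as owning Zara Silva's 53% interest in Ridgefield Industries Corp.
Chain via Ironwood Group plc → Quarry Media Ltd (R1): 100% × 52% × 16% = 8.32% of Copperline Energy Co.
Direct interest in Copperline Energy Co: 19%.
Chain via Ridgefield Industries Corp. → Redpoint Pharma AG (R1): 53% × 33% × 43% = 7.5207% of Copperline Energy Co.
Aggregating (R2): 8.32% + 19% + 7.5207% = 34.8407%.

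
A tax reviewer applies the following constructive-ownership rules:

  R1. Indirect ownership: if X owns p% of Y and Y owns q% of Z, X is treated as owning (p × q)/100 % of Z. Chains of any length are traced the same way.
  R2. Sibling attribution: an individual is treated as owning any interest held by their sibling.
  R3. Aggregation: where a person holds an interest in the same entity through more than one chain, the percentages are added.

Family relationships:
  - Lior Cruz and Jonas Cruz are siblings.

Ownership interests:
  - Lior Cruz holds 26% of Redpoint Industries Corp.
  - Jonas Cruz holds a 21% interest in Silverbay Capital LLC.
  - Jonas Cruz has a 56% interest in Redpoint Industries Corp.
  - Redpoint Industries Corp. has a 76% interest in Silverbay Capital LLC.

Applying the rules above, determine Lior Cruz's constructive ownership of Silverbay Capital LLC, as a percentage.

83.32%

By sibling attribution (R2), Lior Cruz is treated as also owning Jonas Cruz's interest in Redpoint Industries Corp, giving 26% + 56% = 82%.
By sibling attribution (R2), Lior Cruz is treated as owning Jonas Cruz's 21% interest in Silverbay Capital LLC.
Chain via Redpoint Industries Corp. (R1): 82% × 76% = 62.32% of Silverbay Capital LLC.
Direct interest in Silverbay Capital LLC: 21%.
Aggregating (R3): 62.32% + 21% = 83.32%.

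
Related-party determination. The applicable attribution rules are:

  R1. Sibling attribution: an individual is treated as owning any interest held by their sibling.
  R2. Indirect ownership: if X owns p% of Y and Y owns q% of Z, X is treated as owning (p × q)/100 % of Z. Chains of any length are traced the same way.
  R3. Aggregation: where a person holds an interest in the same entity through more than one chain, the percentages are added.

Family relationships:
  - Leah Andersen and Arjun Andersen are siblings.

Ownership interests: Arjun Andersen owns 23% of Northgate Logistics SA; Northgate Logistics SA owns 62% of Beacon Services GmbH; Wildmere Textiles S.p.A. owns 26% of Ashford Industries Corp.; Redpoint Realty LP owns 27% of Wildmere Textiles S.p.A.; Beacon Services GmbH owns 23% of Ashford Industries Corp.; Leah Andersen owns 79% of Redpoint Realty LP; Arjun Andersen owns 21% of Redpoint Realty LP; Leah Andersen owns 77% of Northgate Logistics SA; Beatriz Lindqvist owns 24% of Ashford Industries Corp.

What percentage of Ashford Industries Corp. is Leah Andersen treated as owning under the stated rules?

By sibling attribution (R1), Leah Andersen is treated as also owning Arjun Andersen's interest in Northgate Logistics SA, giving 77% + 23% = 100%.
By sibling attribution (R1), Leah Andersen is treated as also owning Arjun Andersen's interest in Redpoint Realty LP, giving 79% + 21% = 100%.
Chain via Northgate Logistics SA → Beacon Services GmbH (R2): 100% × 62% × 23% = 14.26% of Ashford Industries Corp.
Chain via Redpoint Realty LP → Wildmere Textiles S.p.A. (R2): 100% × 27% × 26% = 7.02% of Ashford Industries Corp.
Aggregating (R3): 14.26% + 7.02% = 21.28%.

21.28%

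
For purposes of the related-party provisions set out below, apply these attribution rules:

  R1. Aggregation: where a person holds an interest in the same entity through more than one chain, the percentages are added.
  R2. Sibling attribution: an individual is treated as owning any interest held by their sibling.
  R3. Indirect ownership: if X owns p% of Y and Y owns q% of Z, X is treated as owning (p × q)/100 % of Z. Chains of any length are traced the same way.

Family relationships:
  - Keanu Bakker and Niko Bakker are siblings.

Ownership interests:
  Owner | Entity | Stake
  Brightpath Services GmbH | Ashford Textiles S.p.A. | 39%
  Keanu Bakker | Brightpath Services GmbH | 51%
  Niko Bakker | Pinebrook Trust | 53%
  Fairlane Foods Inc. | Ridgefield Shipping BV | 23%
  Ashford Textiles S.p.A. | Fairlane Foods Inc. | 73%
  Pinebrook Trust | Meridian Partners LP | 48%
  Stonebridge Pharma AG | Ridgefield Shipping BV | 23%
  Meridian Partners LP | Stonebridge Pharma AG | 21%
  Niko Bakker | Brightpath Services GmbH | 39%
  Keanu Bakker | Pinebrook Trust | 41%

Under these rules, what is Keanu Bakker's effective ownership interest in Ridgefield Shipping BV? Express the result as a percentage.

By sibling attribution (R2), Keanu Bakker is treated as also owning Niko Bakker's interest in Brightpath Services GmbH, giving 51% + 39% = 90%.
By sibling attribution (R2), Keanu Bakker is treated as also owning Niko Bakker's interest in Pinebrook Trust, giving 41% + 53% = 94%.
Chain via Brightpath Services GmbH → Ashford Textiles S.p.A. → Fairlane Foods Inc. (R3): 90% × 39% × 73% × 23% = 5.89329% of Ridgefield Shipping BV.
Chain via Pinebrook Trust → Meridian Partners LP → Stonebridge Pharma AG (R3): 94% × 48% × 21% × 23% = 2.179296% of Ridgefield Shipping BV.
Aggregating (R1): 5.89329% + 2.179296% = 8.072586%.

8.072586%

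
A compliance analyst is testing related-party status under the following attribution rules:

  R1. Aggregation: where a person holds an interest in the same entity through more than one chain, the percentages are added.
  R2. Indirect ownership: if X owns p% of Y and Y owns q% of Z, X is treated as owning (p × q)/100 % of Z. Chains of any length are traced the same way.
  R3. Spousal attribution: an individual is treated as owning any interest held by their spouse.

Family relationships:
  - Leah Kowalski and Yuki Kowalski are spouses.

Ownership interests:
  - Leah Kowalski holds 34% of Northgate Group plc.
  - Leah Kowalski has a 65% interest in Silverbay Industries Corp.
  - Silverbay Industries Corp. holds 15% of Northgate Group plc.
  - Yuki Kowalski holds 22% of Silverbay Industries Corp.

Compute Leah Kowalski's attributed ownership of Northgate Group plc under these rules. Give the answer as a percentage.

By spousal attribution (R3), Leah Kowalski is treated as also owning Yuki Kowalski's interest in Silverbay Industries Corp, giving 65% + 22% = 87%.
Chain via Silverbay Industries Corp. (R2): 87% × 15% = 13.05% of Northgate Group plc.
Direct interest in Northgate Group plc: 34%.
Aggregating (R1): 13.05% + 34% = 47.05%.

47.05%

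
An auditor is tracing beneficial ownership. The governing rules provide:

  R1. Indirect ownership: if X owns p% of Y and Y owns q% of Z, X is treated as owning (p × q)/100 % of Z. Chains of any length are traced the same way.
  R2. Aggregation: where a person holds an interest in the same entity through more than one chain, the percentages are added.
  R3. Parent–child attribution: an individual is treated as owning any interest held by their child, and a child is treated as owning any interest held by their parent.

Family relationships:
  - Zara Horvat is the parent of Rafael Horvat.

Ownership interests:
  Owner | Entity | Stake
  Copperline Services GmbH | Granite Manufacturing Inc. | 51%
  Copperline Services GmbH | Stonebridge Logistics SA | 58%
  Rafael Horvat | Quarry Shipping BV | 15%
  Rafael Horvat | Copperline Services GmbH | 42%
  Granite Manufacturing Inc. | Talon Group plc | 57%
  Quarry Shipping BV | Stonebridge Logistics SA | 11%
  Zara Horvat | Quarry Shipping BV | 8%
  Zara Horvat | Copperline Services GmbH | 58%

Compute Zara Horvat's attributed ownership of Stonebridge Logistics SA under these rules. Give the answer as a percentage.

60.53%

By parent–child attribution (R3), Zara Horvat is treated as also owning Rafael Horvat's interest in Quarry Shipping BV, giving 8% + 15% = 23%.
By parent–child attribution (R3), Zara Horvat is treated as also owning Rafael Horvat's interest in Copperline Services GmbH, giving 58% + 42% = 100%.
Chain via Quarry Shipping BV (R1): 23% × 11% = 2.53% of Stonebridge Logistics SA.
Chain via Copperline Services GmbH (R1): 100% × 58% = 58% of Stonebridge Logistics SA.
Aggregating (R2): 2.53% + 58% = 60.53%.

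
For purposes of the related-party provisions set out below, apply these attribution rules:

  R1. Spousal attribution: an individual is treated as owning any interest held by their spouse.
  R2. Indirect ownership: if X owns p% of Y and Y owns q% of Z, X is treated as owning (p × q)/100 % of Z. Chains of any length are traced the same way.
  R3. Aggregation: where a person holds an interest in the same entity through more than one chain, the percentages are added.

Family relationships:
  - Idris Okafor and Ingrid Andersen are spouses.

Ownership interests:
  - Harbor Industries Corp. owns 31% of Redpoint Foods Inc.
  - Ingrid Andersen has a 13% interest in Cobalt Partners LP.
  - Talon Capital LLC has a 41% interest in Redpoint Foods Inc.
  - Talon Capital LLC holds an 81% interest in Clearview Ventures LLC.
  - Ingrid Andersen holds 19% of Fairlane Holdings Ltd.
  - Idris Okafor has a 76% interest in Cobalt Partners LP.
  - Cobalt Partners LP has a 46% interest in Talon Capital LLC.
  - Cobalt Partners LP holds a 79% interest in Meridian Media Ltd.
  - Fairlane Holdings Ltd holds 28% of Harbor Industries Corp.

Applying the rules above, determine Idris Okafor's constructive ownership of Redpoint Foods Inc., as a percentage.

18.4346%

By spousal attribution (R1), Idris Okafor is treated as also owning Ingrid Andersen's interest in Cobalt Partners LP, giving 76% + 13% = 89%.
By spousal attribution (R1), Idris Okafor is treated as owning Ingrid Andersen's 19% interest in Fairlane Holdings Ltd.
Chain via Cobalt Partners LP → Talon Capital LLC (R2): 89% × 46% × 41% = 16.7854% of Redpoint Foods Inc.
Chain via Fairlane Holdings Ltd → Harbor Industries Corp. (R2): 19% × 28% × 31% = 1.6492% of Redpoint Foods Inc.
Aggregating (R3): 16.7854% + 1.6492% = 18.4346%.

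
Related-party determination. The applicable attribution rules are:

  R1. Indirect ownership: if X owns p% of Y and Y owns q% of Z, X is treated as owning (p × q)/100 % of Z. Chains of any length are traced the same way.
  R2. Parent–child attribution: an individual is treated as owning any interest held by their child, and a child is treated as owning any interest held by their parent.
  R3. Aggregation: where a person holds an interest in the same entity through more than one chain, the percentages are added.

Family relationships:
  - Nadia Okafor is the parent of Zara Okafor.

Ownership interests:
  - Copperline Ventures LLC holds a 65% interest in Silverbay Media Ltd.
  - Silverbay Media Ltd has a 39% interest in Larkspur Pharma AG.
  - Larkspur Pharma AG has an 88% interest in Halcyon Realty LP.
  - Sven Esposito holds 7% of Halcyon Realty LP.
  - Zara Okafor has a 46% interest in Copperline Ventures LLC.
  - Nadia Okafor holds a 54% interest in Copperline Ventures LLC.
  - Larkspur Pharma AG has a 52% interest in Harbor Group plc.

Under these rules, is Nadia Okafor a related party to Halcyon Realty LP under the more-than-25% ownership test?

By parent–child attribution (R2), Nadia Okafor is treated as also owning Zara Okafor's interest in Copperline Ventures LLC, giving 54% + 46% = 100%.
Chain via Copperline Ventures LLC → Silverbay Media Ltd → Larkspur Pharma AG (R1): 100% × 65% × 39% × 88% = 22.308% of Halcyon Realty LP.
22.308% does not exceed the 25% threshold, so Nadia is not a related party to Halcyon Realty LP.

No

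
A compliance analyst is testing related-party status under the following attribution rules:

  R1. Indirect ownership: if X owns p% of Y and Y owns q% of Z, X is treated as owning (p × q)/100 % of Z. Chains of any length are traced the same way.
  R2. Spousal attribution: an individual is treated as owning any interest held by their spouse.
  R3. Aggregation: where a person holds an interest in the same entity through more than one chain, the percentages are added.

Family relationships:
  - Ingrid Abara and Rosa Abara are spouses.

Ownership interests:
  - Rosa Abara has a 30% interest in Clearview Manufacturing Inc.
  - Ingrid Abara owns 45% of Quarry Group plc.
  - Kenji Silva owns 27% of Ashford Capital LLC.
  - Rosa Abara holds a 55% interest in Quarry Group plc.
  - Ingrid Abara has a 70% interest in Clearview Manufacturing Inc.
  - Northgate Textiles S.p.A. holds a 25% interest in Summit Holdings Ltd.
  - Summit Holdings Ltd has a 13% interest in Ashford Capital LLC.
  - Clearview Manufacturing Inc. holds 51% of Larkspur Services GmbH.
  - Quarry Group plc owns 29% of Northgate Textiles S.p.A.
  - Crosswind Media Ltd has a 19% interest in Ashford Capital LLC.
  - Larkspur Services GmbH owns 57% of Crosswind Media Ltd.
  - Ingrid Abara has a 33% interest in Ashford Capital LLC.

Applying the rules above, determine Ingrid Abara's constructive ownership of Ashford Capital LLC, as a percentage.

39.4658%

By spousal attribution (R2), Ingrid Abara is treated as also owning Rosa Abara's interest in Quarry Group plc, giving 45% + 55% = 100%.
By spousal attribution (R2), Ingrid Abara is treated as also owning Rosa Abara's interest in Clearview Manufacturing Inc, giving 70% + 30% = 100%.
Chain via Quarry Group plc → Northgate Textiles S.p.A. → Summit Holdings Ltd (R1): 100% × 29% × 25% × 13% = 0.9425% of Ashford Capital LLC.
Chain via Clearview Manufacturing Inc. → Larkspur Services GmbH → Crosswind Media Ltd (R1): 100% × 51% × 57% × 19% = 5.5233% of Ashford Capital LLC.
Direct interest in Ashford Capital LLC: 33%.
Aggregating (R3): 0.9425% + 5.5233% + 33% = 39.4658%.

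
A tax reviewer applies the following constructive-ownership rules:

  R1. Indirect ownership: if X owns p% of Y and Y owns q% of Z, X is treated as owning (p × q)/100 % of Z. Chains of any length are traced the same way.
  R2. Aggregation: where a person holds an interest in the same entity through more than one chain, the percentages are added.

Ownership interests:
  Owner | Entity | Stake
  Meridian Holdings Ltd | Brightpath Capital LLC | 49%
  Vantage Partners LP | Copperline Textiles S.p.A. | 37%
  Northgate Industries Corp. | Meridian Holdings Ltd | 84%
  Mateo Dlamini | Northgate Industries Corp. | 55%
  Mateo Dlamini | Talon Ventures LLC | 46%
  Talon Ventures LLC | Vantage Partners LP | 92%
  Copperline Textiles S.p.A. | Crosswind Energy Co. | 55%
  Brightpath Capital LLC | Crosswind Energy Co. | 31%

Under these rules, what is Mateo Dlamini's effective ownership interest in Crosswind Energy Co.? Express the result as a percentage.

Chain via Northgate Industries Corp. → Meridian Holdings Ltd → Brightpath Capital LLC (R1): 55% × 84% × 49% × 31% = 7.01778% of Crosswind Energy Co.
Chain via Talon Ventures LLC → Vantage Partners LP → Copperline Textiles S.p.A. (R1): 46% × 92% × 37% × 55% = 8.61212% of Crosswind Energy Co.
Aggregating (R2): 7.01778% + 8.61212% = 15.6299%.

15.6299%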